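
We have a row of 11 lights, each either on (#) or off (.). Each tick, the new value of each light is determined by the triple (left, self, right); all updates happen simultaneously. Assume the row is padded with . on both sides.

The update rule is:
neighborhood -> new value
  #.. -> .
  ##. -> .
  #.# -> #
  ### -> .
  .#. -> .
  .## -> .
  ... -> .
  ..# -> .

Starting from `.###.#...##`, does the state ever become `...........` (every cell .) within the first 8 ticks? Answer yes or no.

yes

....#......
...........
all cells are . at tick 2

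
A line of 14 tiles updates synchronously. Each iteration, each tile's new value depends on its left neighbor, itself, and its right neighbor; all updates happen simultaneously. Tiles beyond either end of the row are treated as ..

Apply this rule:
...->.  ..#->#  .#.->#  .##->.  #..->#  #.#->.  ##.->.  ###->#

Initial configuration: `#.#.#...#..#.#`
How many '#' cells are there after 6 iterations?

#.#.##.#####.#
#.#.....###..#
#.##...#.#.###
#...#.##.#..#.
##.##....#####
.....#..#.###.
count of #: 5

5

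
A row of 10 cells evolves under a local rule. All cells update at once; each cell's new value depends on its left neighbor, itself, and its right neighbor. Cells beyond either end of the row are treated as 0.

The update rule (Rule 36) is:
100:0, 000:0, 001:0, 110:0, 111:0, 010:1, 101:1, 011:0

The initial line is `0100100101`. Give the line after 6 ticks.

0100100000

0100100111
0100100000
0100100000  (fixed point — unchanged through tick 6)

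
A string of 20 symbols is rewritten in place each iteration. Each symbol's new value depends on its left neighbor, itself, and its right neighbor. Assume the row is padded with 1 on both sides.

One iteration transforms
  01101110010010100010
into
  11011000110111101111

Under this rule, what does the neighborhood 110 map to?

0

At position 2 the neighborhood is 110; the next row has 0 there.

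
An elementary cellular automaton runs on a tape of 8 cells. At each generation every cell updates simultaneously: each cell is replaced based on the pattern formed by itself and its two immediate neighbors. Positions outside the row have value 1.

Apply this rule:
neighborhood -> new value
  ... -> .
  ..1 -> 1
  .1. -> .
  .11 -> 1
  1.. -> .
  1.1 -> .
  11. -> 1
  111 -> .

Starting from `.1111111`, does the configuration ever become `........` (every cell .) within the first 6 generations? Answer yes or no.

.1......
.......1
......11
.....11.
....111.
...11.1.
generation 6 is ...11.1., still not uniform .

no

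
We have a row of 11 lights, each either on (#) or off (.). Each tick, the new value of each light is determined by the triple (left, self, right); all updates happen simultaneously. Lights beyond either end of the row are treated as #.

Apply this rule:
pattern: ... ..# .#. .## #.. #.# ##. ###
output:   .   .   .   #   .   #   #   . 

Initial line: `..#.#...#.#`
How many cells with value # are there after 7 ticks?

tick 1: ...#.....##
tick 2: .........#.
tick 3: ..........#
tick 4: ..........#  (fixed point — unchanged through tick 7)
count of #: 1

1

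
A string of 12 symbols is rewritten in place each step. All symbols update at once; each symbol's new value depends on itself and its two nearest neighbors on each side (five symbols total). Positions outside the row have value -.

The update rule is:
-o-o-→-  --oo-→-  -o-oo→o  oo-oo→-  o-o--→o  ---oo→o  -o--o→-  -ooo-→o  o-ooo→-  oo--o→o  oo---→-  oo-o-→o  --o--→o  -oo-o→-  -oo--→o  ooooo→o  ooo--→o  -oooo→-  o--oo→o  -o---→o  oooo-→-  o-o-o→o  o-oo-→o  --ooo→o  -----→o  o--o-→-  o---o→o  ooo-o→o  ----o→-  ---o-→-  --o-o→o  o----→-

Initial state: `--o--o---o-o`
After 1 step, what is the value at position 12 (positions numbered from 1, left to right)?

o

step 1: --o--ooo-o-o
position 12 holds o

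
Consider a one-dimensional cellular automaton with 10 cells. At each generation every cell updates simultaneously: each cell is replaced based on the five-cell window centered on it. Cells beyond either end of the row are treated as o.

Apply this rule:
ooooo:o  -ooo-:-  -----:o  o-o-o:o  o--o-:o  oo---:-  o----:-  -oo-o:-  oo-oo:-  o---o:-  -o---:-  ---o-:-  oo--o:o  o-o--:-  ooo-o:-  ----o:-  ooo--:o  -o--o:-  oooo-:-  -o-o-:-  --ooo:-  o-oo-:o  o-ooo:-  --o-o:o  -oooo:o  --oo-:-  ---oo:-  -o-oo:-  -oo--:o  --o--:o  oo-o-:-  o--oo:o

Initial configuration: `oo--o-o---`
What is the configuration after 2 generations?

-oooo-----
--o-o--o--

--o-o--o--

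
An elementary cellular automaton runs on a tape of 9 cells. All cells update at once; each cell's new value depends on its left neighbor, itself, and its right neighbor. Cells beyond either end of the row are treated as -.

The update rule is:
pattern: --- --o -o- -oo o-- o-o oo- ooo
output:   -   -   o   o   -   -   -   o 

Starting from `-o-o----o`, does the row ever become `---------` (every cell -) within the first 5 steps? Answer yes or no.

no

-o-o----o  (fixed point — unchanged through step 5)
step 5 is -o-o----o, still not uniform -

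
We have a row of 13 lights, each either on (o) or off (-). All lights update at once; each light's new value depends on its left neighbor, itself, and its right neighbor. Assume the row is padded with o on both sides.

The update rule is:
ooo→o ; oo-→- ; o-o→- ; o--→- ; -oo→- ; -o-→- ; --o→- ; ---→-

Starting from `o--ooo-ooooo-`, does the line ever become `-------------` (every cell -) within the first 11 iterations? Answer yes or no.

yes

iteration 1: ----o---ooo--
iteration 2: ---------o---
iteration 3: -------------
all cells are - at iteration 3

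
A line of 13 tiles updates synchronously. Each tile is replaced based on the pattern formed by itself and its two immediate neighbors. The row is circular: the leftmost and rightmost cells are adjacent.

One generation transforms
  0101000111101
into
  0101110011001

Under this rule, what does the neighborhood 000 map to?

At position 5 the neighborhood is 000; the next row has 1 there.

1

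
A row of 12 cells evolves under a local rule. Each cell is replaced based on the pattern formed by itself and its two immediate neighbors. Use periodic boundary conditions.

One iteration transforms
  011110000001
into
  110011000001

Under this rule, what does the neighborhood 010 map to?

1

At position 11 the neighborhood is 010; the next row has 1 there.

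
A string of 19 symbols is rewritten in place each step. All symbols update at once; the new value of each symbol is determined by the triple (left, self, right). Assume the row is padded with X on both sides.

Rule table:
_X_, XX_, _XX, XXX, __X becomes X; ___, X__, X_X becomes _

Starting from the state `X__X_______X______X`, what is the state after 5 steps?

X_XX__XXXXXX_XXXXXX

step 1: X_XX______XX_____XX
step 2: X_XX_____XXX____XXX
step 3: X_XX____XXXX___XXXX
step 4: X_XX___XXXXX__XXXXX
step 5: X_XX__XXXXXX_XXXXXX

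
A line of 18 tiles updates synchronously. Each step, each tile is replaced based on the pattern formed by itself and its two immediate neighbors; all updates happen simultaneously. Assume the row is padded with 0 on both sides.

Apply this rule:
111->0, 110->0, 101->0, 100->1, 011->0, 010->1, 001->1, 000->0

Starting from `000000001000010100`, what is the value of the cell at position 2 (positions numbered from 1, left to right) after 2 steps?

0

000000011100110110
000000100011000001
position 2 holds 0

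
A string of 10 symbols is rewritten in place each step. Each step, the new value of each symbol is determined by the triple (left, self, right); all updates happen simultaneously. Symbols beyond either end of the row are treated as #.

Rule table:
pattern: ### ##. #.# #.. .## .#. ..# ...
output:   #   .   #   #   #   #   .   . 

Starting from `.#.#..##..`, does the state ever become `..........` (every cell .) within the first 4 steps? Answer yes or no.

no

#####.#.#.
####.#####
###.######
##.#######
step 4 is ##.#######, still not uniform .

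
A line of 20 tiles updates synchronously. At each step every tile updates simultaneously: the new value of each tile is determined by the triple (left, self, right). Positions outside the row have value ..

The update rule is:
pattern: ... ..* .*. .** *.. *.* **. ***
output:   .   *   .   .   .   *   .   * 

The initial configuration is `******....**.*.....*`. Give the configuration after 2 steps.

*.**....*..*.....*..

.****....*..*.....*.
*.**....*..*.....*..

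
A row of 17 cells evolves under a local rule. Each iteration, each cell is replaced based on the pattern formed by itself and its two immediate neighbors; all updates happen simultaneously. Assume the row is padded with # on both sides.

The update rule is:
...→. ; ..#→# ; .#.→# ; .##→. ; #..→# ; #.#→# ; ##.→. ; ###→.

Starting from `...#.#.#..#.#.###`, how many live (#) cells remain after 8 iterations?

iteration 1: #.############...
iteration 2: .#............#.#
iteration 3: ###..........###.
iteration 4: ...#........#...#
iteration 5: #.###......###.#.
iteration 6: .#...#....#...###
iteration 7: ###.###..###.#...
iteration 8: ...#...##...###.#
count of #: 7

7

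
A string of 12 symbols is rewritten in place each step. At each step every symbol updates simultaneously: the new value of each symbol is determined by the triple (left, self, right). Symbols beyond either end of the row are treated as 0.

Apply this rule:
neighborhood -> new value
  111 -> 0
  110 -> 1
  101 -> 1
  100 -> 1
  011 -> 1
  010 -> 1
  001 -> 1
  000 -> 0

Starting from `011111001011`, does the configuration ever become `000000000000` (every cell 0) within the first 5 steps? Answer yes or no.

110001111111
111011000001
101111100011
111000110111
101101111101
step 5 is 101101111101, still not uniform 0

no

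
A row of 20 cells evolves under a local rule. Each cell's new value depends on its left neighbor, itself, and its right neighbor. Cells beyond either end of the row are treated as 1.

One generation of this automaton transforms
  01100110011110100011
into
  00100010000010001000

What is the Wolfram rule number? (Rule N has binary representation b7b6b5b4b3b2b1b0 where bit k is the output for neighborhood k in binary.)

65

position 10: 111 → 0  (bit 7 = 0)
position 2: 110 → 1  (bit 6 = 1)
position 0: 101 → 0  (bit 5 = 0)
position 3: 100 → 0  (bit 4 = 0)
position 1: 011 → 0  (bit 3 = 0)
position 14: 010 → 0  (bit 2 = 0)
position 4: 001 → 0  (bit 1 = 0)
position 16: 000 → 1  (bit 0 = 1)
bits b7..b0 = 01000001 = 65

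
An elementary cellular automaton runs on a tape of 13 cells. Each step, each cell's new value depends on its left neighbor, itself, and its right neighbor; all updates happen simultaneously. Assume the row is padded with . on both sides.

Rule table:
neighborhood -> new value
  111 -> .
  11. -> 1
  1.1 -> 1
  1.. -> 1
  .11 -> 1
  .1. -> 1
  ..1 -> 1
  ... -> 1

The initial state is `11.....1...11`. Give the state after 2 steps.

1111111111111
1...........1

1...........1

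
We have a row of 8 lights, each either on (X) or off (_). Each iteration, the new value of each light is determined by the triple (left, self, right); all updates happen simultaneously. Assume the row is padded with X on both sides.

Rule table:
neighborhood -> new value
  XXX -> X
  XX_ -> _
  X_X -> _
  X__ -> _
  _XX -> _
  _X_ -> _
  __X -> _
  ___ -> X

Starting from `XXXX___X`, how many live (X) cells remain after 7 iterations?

3

iteration 1: XXX__X__
iteration 2: XX______
iteration 3: X__XXXX_
iteration 4: ____XX__
iteration 5: _XX_____
iteration 6: ____XXX_
iteration 7: _XX__X__
count of X: 3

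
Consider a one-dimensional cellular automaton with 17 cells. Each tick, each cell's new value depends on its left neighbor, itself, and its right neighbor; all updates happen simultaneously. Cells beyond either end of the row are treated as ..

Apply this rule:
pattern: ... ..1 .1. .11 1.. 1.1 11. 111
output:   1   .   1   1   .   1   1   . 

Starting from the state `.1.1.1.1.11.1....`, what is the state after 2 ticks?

.1..........111.1

.111111111111.111
.1..........111.1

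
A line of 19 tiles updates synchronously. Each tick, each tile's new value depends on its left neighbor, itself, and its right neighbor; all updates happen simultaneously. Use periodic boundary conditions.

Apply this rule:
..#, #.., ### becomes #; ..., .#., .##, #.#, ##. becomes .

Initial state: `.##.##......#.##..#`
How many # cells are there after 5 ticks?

4

tick 1: ......#....#....##.
tick 2: .....#.#..#.#..#..#
tick 3: #...#...##...##.##.
tick 4: .#.#.#.#..#.#......
tick 5: #.......##...#.....
count of #: 4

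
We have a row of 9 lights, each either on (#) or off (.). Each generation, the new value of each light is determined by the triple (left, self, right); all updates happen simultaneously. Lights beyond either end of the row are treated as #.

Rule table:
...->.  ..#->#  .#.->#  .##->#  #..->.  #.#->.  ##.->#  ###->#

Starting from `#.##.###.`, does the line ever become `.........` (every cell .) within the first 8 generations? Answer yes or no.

#.##.###.  (fixed point — unchanged through generation 8)
generation 8 is #.##.###., still not uniform .

no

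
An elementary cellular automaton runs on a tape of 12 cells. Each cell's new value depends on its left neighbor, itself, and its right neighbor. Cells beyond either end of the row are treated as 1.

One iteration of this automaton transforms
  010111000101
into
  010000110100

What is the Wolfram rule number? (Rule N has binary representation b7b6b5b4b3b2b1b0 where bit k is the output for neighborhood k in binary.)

21

position 4: 111 → 0  (bit 7 = 0)
position 5: 110 → 0  (bit 6 = 0)
position 0: 101 → 0  (bit 5 = 0)
position 6: 100 → 1  (bit 4 = 1)
position 3: 011 → 0  (bit 3 = 0)
position 1: 010 → 1  (bit 2 = 1)
position 8: 001 → 0  (bit 1 = 0)
position 7: 000 → 1  (bit 0 = 1)
bits b7..b0 = 00010101 = 21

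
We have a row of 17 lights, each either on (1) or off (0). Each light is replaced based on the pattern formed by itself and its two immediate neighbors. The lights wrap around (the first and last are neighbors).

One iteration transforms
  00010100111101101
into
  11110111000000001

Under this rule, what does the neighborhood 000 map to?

At position 1 the neighborhood is 000; the next row has 1 there.

1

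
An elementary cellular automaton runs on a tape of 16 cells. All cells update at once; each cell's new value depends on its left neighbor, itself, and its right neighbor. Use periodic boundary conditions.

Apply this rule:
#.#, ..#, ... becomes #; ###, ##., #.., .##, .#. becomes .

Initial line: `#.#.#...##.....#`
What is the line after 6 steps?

.#..#..#...##...

step 1: .#.#..##...####.
step 2: #.#..#...##.....
step 3: .#..#..##...####
step 4: #..#..#...##....
step 5: ..#..#..##...###
step 6: .#..#..#...##...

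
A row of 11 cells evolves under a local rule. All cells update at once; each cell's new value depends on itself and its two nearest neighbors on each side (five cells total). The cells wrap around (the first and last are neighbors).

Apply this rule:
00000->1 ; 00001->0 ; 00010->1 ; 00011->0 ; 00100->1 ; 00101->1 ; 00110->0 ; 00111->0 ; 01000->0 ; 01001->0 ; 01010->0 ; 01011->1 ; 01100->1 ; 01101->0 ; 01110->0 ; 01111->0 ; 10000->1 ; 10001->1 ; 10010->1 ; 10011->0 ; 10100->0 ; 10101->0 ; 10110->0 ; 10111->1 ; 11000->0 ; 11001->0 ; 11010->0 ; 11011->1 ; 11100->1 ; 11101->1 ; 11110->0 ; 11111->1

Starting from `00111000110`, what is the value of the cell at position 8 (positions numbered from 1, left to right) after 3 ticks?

0

10001010010
00111000110  (repeats tick 0; period 2)
tick 3: 10001010010
position 8 holds 0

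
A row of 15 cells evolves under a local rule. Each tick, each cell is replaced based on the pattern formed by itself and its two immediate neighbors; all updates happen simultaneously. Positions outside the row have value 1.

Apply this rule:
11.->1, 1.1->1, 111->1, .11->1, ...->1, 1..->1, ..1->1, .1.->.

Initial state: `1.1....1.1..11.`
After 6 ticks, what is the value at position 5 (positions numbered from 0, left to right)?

tick 1: 11.1111.1.11111
tick 2: 11111111.111111
tick 3: 111111111111111
tick 4: 111111111111111  (fixed point — unchanged through tick 6)
position 5 holds 1

1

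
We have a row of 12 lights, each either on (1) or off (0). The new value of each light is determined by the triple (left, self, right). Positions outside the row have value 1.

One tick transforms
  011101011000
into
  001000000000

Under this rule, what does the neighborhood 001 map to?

0

At position 11 the neighborhood is 001; the next row has 0 there.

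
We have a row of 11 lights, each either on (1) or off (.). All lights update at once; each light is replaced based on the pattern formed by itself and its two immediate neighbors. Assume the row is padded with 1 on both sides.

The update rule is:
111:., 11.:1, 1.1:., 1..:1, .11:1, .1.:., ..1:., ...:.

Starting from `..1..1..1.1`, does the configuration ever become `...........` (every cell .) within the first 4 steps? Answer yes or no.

no

1..1..1...1
11..1..1..1
.11..1..1.1
.111..1...1
step 4 is .111..1...1, still not uniform .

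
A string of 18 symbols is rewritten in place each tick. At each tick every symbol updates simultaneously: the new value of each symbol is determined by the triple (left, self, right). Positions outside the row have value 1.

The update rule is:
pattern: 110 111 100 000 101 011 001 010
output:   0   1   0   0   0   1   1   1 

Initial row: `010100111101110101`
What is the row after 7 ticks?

010101010110011111

010101111001100101
010101110011001101
010101100110011001
010101001100110011
010101011001100111
010101010011001111
010101010110011111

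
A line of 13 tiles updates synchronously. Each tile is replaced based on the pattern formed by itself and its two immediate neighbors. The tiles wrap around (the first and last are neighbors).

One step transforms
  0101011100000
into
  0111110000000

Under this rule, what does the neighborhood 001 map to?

0

At position 0 the neighborhood is 001; the next row has 0 there.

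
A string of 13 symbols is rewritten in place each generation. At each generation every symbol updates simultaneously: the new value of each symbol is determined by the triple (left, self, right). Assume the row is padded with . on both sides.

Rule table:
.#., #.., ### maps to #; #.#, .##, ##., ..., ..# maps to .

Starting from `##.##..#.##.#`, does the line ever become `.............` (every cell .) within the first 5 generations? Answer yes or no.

.....#.#....#
.....#.##...#
.....#...#..#
.....##..##.#
.......#....#
generation 5 is .......#....#, still not uniform .

no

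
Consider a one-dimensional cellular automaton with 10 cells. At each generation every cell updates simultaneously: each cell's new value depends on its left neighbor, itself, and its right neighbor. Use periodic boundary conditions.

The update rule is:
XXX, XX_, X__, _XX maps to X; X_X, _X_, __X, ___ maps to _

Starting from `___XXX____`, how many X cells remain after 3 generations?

___XXXX___
___XXXXX__
___XXXXXX_
count of X: 6

6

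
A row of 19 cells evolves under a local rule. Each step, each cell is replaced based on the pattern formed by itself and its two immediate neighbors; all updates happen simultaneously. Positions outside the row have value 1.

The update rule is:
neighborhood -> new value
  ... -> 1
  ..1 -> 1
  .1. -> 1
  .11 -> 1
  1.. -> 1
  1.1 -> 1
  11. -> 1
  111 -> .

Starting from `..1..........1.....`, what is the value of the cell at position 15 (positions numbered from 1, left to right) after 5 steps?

step 1: 1111111111111111111
step 2: ...................
step 3: 1111111111111111111  (repeats step 1; period 2)
step 5: 1111111111111111111
position 15 holds 1

1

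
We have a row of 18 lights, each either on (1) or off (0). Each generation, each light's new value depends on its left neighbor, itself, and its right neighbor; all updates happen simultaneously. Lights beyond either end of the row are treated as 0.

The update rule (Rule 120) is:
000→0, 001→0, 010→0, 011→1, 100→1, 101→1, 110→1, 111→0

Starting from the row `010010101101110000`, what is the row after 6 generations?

001001011111011000
000100110001111100
000010111001000110
000001101100100111
000001111110010101
000001000011001010

000001000011001010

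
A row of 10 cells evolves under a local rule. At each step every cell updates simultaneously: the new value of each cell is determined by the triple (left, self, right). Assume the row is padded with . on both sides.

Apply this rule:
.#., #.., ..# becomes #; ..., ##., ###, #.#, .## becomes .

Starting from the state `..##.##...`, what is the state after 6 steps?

###.......

step 1: .#.....#..
step 2: ###...###.
step 3: ...#.#...#
step 4: ..##.##.##
step 5: .#........
step 6: ###.......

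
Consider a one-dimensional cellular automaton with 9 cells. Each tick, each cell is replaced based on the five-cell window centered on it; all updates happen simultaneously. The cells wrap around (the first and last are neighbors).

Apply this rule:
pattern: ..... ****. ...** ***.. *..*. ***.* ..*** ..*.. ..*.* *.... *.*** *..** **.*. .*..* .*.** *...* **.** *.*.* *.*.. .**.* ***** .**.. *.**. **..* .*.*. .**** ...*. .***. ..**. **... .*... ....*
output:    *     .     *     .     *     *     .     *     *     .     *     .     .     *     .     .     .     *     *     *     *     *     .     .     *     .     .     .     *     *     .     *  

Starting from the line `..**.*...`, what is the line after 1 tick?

****.*..*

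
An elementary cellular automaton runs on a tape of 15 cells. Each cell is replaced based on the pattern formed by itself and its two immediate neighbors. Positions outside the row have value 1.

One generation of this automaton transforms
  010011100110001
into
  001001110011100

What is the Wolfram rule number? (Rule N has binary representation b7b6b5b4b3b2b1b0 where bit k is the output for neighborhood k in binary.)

209

position 5: 111 → 1  (bit 7 = 1)
position 6: 110 → 1  (bit 6 = 1)
position 0: 101 → 0  (bit 5 = 0)
position 2: 100 → 1  (bit 4 = 1)
position 4: 011 → 0  (bit 3 = 0)
position 1: 010 → 0  (bit 2 = 0)
position 3: 001 → 0  (bit 1 = 0)
position 12: 000 → 1  (bit 0 = 1)
bits b7..b0 = 11010001 = 209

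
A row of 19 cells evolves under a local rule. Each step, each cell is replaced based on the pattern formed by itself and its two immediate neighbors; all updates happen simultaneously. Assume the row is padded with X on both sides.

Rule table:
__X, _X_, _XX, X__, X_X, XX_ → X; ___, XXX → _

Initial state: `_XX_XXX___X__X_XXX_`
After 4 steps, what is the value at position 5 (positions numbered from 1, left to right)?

XXXXX_XX_XXXXXXX_XX
____XXXXXX_____XXX_
X__XX____XX___XX_XX
XXXXXX__XXXX_XXXXX_
position 5 holds X

X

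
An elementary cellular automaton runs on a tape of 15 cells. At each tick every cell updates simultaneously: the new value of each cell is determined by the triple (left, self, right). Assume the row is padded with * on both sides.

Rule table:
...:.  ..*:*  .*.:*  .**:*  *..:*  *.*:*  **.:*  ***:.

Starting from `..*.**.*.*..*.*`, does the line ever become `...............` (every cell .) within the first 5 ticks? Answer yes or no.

tick 1: ***************
tick 2: ...............
all cells are . at tick 2

yes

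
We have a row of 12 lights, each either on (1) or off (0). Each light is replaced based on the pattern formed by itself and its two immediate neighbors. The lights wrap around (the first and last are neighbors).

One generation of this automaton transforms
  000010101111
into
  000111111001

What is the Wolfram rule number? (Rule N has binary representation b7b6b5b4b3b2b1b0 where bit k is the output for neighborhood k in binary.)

position 9: 111 → 0  (bit 7 = 0)
position 11: 110 → 1  (bit 6 = 1)
position 5: 101 → 1  (bit 5 = 1)
position 0: 100 → 0  (bit 4 = 0)
position 8: 011 → 1  (bit 3 = 1)
position 4: 010 → 1  (bit 2 = 1)
position 3: 001 → 1  (bit 1 = 1)
position 1: 000 → 0  (bit 0 = 0)
bits b7..b0 = 01101110 = 110

110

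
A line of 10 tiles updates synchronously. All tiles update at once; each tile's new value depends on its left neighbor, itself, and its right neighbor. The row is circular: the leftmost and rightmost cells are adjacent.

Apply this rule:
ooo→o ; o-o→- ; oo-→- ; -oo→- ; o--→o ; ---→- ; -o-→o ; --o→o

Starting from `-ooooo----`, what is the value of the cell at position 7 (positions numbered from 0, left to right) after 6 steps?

o-ooo-o---
o--o--oo-o
-ooooo----  (repeats step 0; period 3)
step 6: -ooooo----
position 7 holds -

-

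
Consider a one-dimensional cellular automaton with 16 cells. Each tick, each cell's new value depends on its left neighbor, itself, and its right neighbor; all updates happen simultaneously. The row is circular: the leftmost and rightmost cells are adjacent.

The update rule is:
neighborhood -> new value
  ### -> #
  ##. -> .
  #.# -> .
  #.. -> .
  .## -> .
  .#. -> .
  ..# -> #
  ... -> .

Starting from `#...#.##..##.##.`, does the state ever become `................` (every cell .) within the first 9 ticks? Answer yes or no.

no

tick 1: ...#.....#......
tick 2: ..#.....#.......
tick 3: .#.....#........
tick 4: #.....#.........
tick 5: .....#.........#
tick 6: ....#.........#.
tick 7: ...#.........#..
tick 8: ..#.........#...
tick 9: .#.........#....
tick 9 is .#.........#...., still not uniform .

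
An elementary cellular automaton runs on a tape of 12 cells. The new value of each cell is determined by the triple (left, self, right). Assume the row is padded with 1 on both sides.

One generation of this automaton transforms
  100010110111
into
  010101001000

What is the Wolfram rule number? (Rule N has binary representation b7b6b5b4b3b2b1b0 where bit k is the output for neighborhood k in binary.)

position 10: 111 → 0  (bit 7 = 0)
position 0: 110 → 0  (bit 6 = 0)
position 5: 101 → 1  (bit 5 = 1)
position 1: 100 → 1  (bit 4 = 1)
position 6: 011 → 0  (bit 3 = 0)
position 4: 010 → 0  (bit 2 = 0)
position 3: 001 → 1  (bit 1 = 1)
position 2: 000 → 0  (bit 0 = 0)
bits b7..b0 = 00110010 = 50

50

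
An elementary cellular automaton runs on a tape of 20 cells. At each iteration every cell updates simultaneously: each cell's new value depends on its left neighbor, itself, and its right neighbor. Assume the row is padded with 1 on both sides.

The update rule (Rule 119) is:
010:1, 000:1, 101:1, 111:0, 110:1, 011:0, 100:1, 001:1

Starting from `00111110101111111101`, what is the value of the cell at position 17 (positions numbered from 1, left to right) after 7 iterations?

11000011110000000110
01111100011111111011
10000111100000001100
11111000111111110111
00001111000000011000
11110001111111101111
00011110000000110000
position 17 holds 0

0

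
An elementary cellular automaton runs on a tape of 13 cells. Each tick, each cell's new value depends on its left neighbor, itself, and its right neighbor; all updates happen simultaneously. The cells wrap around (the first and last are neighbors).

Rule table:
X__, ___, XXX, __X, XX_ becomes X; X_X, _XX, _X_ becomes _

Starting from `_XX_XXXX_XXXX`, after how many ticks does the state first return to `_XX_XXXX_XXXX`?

26

__X__XXX__XXX
XX_XX_XXXX_XX
XX__X__XXX__X
XXXX_XX_XXXX_
_XXX__X__XXX_
X_XXXX_XX_XXX
X__XXX__X__XX
XXX_XXXX_XX_X
XXX__XXX__X__
_XXXX_XXXX_XX
__XXX__XXX__X
XX_XXXX_XXXX_
_X__XXX__XXX_
X_XX_XXXX_XXX
X__X__XXX__XX
XXX_XX_XXXX_X
XXX__X__XXX__
_XXXX_XX_XXXX
__XXX__X__XXX
XX_XXXX_XX_XX
XX__XXX__X__X
XXXX_XXXX_XX_
_XXX__XXX__X_
X_XXXX_XXXX_X
X__XXX__XXX__
_XX_XXXX_XXXX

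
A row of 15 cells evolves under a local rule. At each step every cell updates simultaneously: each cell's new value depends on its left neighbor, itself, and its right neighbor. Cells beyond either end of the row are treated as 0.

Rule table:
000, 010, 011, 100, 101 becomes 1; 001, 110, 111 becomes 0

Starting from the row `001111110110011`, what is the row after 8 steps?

101000001101010
111111101011111
100000011110000
111111010001111
100000111101000
111110100011111
100001111010000
111101000111111

111101000111111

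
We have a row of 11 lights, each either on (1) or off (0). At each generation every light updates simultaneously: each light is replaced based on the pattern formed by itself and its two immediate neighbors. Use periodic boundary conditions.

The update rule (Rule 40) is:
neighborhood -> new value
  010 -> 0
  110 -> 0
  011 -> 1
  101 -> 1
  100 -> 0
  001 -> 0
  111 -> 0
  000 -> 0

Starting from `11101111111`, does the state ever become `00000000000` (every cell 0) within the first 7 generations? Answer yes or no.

yes

generation 1: 00011000000
generation 2: 00010000000
generation 3: 00000000000
all cells are 0 at generation 3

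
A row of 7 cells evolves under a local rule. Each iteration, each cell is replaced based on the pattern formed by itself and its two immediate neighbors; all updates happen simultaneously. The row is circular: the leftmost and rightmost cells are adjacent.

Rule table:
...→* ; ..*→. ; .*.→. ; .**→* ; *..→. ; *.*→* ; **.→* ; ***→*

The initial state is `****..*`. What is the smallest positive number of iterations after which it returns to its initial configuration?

1

****..*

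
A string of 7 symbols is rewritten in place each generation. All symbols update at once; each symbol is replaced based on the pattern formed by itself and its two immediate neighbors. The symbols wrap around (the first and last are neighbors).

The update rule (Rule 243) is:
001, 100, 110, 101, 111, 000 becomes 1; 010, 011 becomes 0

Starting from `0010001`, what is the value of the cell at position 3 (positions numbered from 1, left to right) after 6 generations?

1

generation 1: 1101110
generation 2: 0110111
generation 3: 1011011
generation 4: 1101101
generation 5: 1110110
generation 6: 0111011
position 3 holds 1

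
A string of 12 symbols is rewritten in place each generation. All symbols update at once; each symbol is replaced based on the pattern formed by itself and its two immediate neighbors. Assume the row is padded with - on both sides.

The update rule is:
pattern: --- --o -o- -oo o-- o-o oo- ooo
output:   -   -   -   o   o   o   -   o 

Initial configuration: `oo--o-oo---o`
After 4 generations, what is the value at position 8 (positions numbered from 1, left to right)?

o

o-o--oo-o---
-o-o-o-o-o--
--o-o-o-o-o-
---o-o-o-o-o
position 8 holds o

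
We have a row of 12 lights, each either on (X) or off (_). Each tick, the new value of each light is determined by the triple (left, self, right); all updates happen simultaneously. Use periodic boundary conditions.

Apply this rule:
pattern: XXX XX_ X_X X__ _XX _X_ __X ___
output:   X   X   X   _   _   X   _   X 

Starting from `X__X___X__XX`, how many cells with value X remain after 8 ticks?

X__X_X_X___X
X__XXXXX_X__
X___XXXXXX__
X_X__XXXXX__
XXX___XXXX__
_XX_X__XXX__
__XXX___XX_X
___XX_X__XXX
count of X: 6

6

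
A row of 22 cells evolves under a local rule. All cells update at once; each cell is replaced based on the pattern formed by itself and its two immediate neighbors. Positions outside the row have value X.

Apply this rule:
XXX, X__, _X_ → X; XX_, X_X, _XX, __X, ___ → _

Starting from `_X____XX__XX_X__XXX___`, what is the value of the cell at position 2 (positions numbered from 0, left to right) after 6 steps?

_

step 1: _XX_____X____XX__X_X__
step 2: ___X____XX_____X_X_XX_
step 3: X__XX_____X____X_X____
step 4: _X___X____XX___X_XX___
step 5: _XX__XX_____X__X___X__
step 6: ___X___X____XX_XX__XX_
position 2 holds _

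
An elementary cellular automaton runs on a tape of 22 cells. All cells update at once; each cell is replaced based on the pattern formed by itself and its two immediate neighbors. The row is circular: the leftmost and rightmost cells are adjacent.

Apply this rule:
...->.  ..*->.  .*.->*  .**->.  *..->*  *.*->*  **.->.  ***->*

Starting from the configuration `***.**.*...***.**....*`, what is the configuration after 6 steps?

*.....***..*.*..****.*

step 1: **.*..***...*.*..*....
step 2: ..***..*.*..****.**...
step 3: ...*.*.****..**.*..*..
step 4: ...****.**.*...***.**.
step 5: ....**.*..***...*.*..*
step 6: *.....***..*.*..****.*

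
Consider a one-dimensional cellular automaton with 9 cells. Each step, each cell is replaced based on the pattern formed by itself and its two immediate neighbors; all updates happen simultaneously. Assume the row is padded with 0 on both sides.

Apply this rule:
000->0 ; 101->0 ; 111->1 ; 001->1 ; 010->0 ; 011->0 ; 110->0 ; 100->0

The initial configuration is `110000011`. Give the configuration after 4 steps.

000000100
000001000
000010000
000100000

000100000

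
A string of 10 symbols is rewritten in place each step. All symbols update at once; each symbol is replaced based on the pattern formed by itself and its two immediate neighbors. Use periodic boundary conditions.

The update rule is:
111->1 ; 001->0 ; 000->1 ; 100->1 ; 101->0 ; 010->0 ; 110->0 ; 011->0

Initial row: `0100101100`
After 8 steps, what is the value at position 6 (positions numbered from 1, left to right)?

0010000011
1001111000
0100110110
0010000001
1001111100
0100111010
0010010001
1001001100
position 6 holds 0

0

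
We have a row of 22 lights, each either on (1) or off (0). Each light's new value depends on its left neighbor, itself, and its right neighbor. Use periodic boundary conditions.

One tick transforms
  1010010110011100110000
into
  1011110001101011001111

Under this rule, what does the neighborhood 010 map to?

At position 0 the neighborhood is 010; the next row has 1 there.

1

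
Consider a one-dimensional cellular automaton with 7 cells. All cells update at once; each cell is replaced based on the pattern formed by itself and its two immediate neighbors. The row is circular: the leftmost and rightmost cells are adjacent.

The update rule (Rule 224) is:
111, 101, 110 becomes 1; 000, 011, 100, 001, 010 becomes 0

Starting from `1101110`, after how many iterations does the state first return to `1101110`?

iteration 1: 0110111
iteration 2: 1011011
iteration 3: 1101101
iteration 4: 1110110
iteration 5: 0111011
iteration 6: 1011101
iteration 7: 1101110

7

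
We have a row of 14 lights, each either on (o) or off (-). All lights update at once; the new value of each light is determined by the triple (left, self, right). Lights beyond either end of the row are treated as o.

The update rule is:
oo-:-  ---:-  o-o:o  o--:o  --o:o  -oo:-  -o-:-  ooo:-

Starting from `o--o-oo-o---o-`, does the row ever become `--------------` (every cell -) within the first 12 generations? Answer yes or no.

no

generation 1: -oo-o--o-o-o-o
generation 2: o--o-oo-o-o-o-
generation 3: -oo-o--o-o-o-o  (repeats generation 1; period 2)
generation 12: o--o-oo-o-o-o-
generation 12 is o--o-oo-o-o-o-, still not uniform -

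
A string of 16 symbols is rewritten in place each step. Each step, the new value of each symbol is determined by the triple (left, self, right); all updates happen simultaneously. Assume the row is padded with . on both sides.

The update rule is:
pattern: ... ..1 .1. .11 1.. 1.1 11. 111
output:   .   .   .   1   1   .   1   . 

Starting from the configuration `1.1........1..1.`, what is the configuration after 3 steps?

...1........1..1
....1........1..
.....1........1.

.....1........1.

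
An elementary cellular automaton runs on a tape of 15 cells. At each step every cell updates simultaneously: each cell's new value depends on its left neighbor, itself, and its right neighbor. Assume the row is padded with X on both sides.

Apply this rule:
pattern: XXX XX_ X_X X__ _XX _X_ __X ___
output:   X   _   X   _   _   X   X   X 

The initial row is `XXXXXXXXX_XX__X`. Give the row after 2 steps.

XXXXXXX_XX_XXXX

XXXXXXXX_X___X_
XXXXXXX_XX_XXXX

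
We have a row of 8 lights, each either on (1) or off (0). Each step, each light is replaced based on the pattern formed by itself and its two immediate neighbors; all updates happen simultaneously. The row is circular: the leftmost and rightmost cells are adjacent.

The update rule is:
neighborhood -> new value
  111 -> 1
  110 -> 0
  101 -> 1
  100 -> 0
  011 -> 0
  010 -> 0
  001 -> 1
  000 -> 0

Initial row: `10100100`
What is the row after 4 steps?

01001010

01001001
10010010
00100101
01001010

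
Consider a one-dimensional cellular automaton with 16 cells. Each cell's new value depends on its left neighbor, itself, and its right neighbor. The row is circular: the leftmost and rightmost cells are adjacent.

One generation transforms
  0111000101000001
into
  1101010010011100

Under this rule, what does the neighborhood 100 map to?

0

At position 4 the neighborhood is 100; the next row has 0 there.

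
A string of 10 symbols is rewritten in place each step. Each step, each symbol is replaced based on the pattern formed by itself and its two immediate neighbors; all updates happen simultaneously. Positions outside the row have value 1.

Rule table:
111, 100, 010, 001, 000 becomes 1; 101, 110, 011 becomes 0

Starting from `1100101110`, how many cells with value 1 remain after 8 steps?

8

step 1: 1011100100
step 2: 0001011111
step 3: 1111001111
step 4: 1110110111
step 5: 1100000011
step 6: 1011111101
step 7: 0001111000
step 8: 1110110111
count of 1: 8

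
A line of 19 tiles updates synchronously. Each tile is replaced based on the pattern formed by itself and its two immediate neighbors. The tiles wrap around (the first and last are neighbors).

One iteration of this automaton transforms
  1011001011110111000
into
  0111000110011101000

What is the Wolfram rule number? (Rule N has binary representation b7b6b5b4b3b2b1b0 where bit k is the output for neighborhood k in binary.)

104

position 9: 111 → 0  (bit 7 = 0)
position 3: 110 → 1  (bit 6 = 1)
position 1: 101 → 1  (bit 5 = 1)
position 4: 100 → 0  (bit 4 = 0)
position 2: 011 → 1  (bit 3 = 1)
position 0: 010 → 0  (bit 2 = 0)
position 5: 001 → 0  (bit 1 = 0)
position 17: 000 → 0  (bit 0 = 0)
bits b7..b0 = 01101000 = 104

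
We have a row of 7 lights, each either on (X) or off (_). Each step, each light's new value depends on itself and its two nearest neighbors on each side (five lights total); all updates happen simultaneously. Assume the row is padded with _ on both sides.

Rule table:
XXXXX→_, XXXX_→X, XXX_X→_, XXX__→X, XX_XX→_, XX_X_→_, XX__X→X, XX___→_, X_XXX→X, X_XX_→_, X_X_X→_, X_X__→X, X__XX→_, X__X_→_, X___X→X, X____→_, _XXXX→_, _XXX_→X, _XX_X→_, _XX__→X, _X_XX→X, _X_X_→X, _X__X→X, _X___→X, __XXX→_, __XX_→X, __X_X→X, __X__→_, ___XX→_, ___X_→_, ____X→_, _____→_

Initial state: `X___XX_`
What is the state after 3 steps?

__XX__X

_XX_XX_
_X___X_
__XX__X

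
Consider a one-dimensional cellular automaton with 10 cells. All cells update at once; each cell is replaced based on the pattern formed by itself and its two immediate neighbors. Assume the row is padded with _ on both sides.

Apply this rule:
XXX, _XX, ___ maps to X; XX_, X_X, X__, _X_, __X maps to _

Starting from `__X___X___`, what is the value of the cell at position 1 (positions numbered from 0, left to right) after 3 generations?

X___X___XX
__X___X_X_
X___X_____
position 1 holds _

_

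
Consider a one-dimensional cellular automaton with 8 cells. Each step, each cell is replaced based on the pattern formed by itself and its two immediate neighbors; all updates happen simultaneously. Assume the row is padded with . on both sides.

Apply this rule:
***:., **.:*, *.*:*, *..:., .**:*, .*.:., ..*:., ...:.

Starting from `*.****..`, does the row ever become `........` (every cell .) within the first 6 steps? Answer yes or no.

.**..*..
.**.....
.**.....  (fixed point — unchanged through step 6)
step 6 is .**....., still not uniform .

no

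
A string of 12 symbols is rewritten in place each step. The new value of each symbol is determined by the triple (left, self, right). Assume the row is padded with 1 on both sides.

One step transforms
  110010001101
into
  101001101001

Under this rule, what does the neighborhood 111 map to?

At position 0 the neighborhood is 111; the next row has 1 there.

1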